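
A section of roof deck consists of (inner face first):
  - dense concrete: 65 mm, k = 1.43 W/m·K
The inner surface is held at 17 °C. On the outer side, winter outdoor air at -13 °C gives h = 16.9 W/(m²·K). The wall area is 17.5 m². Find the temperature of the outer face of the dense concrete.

T ≈ 3.97 °C

Using the resistance-network approach (series):
R_dense concrete = L/(kA) = 0.065/(1.43×17.5) = 0.002597 K/W
R_outer film = 1/(h_o·A) = 1/(16.9×17.5) = 0.003381 K/W
R_total = 0.005979 K/W;  Q = ΔT/R_total = 30/0.005979 = 5018 W
T_interface = T_inner − Q·ΣR(inner→interface) = 17 − 5020×0.002597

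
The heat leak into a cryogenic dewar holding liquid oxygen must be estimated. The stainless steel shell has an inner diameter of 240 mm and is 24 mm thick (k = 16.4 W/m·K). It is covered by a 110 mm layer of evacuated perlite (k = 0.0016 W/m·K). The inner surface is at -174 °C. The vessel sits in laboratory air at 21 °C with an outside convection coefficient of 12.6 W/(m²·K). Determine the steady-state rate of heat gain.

Q ≈ 1.3 W

Radial (spherical) resistances in series:
R_stainless steel shell = (1/0.12 − 1/0.144)/(4π×16.4) = 0.006739 K/W
R_evacuated perlite = (1/0.144 − 1/0.254)/(4π×0.0016) = 149.6 K/W
R_outer film = 1/(h·4πr_o²) = 1/(12.6×4π×0.254²) = 0.09789 K/W
R_total = 149.7 K/W
Q = ΔT/R_total = 195/149.7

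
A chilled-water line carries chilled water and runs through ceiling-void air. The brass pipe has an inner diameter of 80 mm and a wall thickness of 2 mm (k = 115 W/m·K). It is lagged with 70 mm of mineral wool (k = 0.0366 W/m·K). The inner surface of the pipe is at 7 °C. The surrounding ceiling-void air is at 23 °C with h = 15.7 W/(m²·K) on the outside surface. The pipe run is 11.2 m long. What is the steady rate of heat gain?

Cylindrical conduction, so R = ln(r₂/r₁)/(2πkL) per layer, in series:
R_brass pipe wall = ln(42/40)/(2π×115×11.2) = 6.029×10^-6 K/W
R_mineral wool = ln(112/42)/(2π×0.0366×11.2) = 0.3808 K/W
R_outer film = 1/(h_o·2πr_oL) = 1/(15.7×2π×0.112×11.2) = 0.008081 K/W
R_total = 0.3889 K/W
Q = ΔT/R_total = 16/0.3889

Q ≈ 41.1 W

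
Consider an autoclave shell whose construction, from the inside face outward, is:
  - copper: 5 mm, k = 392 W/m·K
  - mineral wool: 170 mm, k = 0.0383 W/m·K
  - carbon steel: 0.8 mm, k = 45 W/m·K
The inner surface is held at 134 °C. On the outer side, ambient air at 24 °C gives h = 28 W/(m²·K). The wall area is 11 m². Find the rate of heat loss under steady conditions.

Thermal resistances in series:
R_copper = L/(kA) = 0.005/(392×11) = 1.16×10^-6 K/W
R_mineral wool = L/(kA) = 0.17/(0.0383×11) = 0.4035 K/W
R_carbon steel = L/(kA) = 0.0008/(45×11) = 1.616×10^-6 K/W
R_outer film = 1/(h_o·A) = 1/(28×11) = 0.003247 K/W
R_total = 0.4068 K/W
Q = ΔT / R_total = 110 / 0.4068

Q ≈ 270 W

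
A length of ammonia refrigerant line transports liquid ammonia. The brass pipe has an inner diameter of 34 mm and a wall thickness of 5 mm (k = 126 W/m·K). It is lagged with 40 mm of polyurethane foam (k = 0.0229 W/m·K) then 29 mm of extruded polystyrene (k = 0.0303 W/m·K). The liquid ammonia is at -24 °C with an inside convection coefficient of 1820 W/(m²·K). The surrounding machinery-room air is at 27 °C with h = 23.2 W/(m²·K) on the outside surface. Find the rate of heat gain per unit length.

q′ ≈ 5.49 W/m

Radial resistances (cylindrical: R_cond = ln(r_o/r_i)/(2πkL), R_conv = 1/(h·2πrL)):
R_inner film = 1/(h_i·2πr₁L) = 1/(1820×2π×0.017×1) = 0.005144 K/W
R_brass pipe wall = ln(22/17)/(2π×126×1) = 3.257×10^-4 K/W
R_polyurethane foam = ln(62/22)/(2π×0.0229×1) = 7.201 K/W
R_extruded polystyrene = ln(91/62)/(2π×0.0303×1) = 2.016 K/W
R_outer film = 1/(h_o·2πr_oL) = 1/(23.2×2π×0.091×1) = 0.07539 K/W
R_total = 9.297 K/W
Q = ΔT/R_total = 51/9.297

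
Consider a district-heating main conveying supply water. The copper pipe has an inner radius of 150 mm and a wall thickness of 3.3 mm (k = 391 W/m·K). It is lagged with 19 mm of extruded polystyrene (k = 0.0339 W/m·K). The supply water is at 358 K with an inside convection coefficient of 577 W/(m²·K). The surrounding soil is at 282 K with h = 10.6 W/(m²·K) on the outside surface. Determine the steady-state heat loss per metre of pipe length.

Radial resistances (cylindrical: R_cond = ln(r_o/r_i)/(2πkL), R_conv = 1/(h·2πrL)):
R_inner film = 1/(h_i·2πr₁L) = 1/(577×2π×0.15×1) = 0.001839 K/W
R_copper pipe wall = ln(153.3/150)/(2π×391×1) = 8.858×10^-6 K/W
R_extruded polystyrene = ln(172.3/153.3)/(2π×0.0339×1) = 0.5485 K/W
R_outer film = 1/(h_o·2πr_oL) = 1/(10.6×2π×0.1723×1) = 0.08714 K/W
R_total = 0.6375 K/W
Q = ΔT/R_total = 76/0.6375

q′ ≈ 119 W/m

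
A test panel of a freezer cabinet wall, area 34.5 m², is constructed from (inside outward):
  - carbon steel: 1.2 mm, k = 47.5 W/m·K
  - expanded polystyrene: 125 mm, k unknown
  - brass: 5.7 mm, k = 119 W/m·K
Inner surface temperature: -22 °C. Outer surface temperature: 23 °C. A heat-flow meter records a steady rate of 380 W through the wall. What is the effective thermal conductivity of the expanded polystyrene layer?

k ≈ 0.0306 W/(m·K)

Series thermal resistances:
R_carbon steel = L/(kA) = 0.0012/(47.5×34.5) = 7.323×10^-7 K/W
R_brass = L/(kA) = 0.0057/(119×34.5) = 1.388×10^-6 K/W
Sum of known resistances R_other = 2.121×10^-6 K/W
Total R = ΔT/Q = 45/380 = 0.1184 K/W
R_expanded polystyrene = R_total − R_other = 0.1184 K/W
k = L/(R·A) = 0.125/(0.1184×34.5)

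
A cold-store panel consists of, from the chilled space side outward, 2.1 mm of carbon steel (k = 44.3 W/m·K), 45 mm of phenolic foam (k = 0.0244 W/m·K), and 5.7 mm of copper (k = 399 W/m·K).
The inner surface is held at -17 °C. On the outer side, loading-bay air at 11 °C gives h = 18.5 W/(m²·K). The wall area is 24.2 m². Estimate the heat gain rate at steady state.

Model the wall as resistances in series:
R_carbon steel = L/(kA) = 0.0021/(44.3×24.2) = 1.959×10^-6 K/W
R_phenolic foam = L/(kA) = 0.045/(0.0244×24.2) = 0.07621 K/W
R_copper = L/(kA) = 0.0057/(399×24.2) = 5.903×10^-7 K/W
R_outer film = 1/(h_o·A) = 1/(18.5×24.2) = 0.002234 K/W
R_total = 0.07845 K/W
Q = ΔT / R_total = 28 / 0.07845

Q ≈ 357 W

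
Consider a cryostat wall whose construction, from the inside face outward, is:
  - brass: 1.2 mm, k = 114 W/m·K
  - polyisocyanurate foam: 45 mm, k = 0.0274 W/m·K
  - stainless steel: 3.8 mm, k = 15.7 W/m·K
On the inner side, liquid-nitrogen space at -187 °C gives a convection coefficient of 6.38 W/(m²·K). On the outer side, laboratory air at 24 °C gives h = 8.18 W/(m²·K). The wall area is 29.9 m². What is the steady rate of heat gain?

Q ≈ 3280 W

Model the wall as resistances in series:
R_inner film = 1/(h_i·A) = 1/(6.38×29.9) = 0.005242 K/W
R_brass = L/(kA) = 0.0012/(114×29.9) = 3.521×10^-7 K/W
R_polyisocyanurate foam = L/(kA) = 0.045/(0.0274×29.9) = 0.05493 K/W
R_stainless steel = L/(kA) = 0.0038/(15.7×29.9) = 8.095×10^-6 K/W
R_outer film = 1/(h_o·A) = 1/(8.18×29.9) = 0.004089 K/W
R_total = 0.06427 K/W
Q = ΔT / R_total = 211 / 0.06427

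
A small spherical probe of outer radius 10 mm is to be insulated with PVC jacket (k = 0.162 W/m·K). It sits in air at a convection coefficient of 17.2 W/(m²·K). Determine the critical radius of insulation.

For a sphere r_cr = 2k/h = 2×0.162/17.2
r_cr = 18.8 mm; since the bare radius (10 mm) is below r_cr, adding a thin layer of insulation will *increase* heat loss.

r_cr ≈ 18.8 mm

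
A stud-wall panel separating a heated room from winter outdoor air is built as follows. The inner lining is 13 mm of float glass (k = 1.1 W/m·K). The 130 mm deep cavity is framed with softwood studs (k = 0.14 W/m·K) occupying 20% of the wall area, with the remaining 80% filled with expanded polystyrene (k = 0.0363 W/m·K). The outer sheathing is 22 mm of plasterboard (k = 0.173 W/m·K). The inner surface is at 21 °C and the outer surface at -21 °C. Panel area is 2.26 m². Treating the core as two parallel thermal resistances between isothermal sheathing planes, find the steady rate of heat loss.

Q ≈ 39.3 W

Sheathing layers in series; stud and cavity paths in parallel between them.
R_inner = 0.013/(1.1×2.26) = 0.005229 K/W
R_stud  = 0.13/(0.14×0.2×2.26) = 2.054 K/W
R_cav   = 0.13/(0.0363×0.8×2.26) = 1.981 K/W
1/R_core = 1/R_stud + 1/R_cav → R_core = 1.008 K/W
R_outer = 0.022/(0.173×2.26) = 0.05627 K/W
R_total = 1.07 K/W
Q = ΔT/R_total = 42/1.07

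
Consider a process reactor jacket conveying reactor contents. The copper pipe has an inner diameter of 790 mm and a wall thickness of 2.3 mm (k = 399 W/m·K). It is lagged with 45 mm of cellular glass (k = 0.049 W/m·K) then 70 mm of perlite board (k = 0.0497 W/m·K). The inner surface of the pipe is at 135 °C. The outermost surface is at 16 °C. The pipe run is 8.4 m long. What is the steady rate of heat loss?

Radial resistances (cylindrical: R_cond = ln(r_o/r_i)/(2πkL), R_conv = 1/(h·2πrL)):
R_copper pipe wall = ln(397.3/395)/(2π×399×8.4) = 2.757×10^-7 K/W
R_cellular glass = ln(442.3/397.3)/(2π×0.049×8.4) = 0.04149 K/W
R_perlite board = ln(512.3/442.3)/(2π×0.0497×8.4) = 0.05601 K/W
R_total = 0.0975 K/W
Q = ΔT/R_total = 119/0.0975

Q ≈ 1220 W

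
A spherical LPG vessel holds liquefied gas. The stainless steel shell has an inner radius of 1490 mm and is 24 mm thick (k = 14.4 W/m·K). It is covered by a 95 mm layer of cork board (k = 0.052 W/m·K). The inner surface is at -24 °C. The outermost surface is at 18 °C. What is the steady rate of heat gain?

Q ≈ 703 W

For a spherical shell R = (1/r₁ − 1/r₂)/(4πk); film R = 1/(h·4πr²). In series:
R_stainless steel shell = (1/1.49 − 1/1.514)/(4π×14.4) = 5.879×10^-5 K/W
R_cork board = (1/1.514 − 1/1.609)/(4π×0.052) = 0.05968 K/W
R_total = 0.05974 K/W
Q = ΔT/R_total = 42/0.05974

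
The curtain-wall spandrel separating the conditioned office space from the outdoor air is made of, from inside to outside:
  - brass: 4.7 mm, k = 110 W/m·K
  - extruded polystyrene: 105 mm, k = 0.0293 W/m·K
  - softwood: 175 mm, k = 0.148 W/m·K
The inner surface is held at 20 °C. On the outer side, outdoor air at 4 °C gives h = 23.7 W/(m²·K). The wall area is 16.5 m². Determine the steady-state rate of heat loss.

Treating each layer as a thermal resistance in series:
R_brass = L/(kA) = 0.0047/(110×16.5) = 2.59×10^-6 K/W
R_extruded polystyrene = L/(kA) = 0.105/(0.0293×16.5) = 0.2172 K/W
R_softwood = L/(kA) = 0.175/(0.148×16.5) = 0.07166 K/W
R_outer film = 1/(h_o·A) = 1/(23.7×16.5) = 0.002557 K/W
R_total = 0.2914 K/W
Q = ΔT / R_total = 16 / 0.2914

Q ≈ 54.9 W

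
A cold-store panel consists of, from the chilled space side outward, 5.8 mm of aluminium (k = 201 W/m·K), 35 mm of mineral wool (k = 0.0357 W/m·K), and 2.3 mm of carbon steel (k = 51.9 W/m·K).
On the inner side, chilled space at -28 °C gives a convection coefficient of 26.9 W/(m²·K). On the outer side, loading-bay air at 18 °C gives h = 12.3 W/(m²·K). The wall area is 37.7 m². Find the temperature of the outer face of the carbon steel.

T ≈ 14.6 °C

Model the wall as resistances in series:
R_inner film = 1/(h_i·A) = 1/(26.9×37.7) = 9.861×10^-4 K/W
R_aluminium = L/(kA) = 0.0058/(201×37.7) = 7.654×10^-7 K/W
R_mineral wool = L/(kA) = 0.035/(0.0357×37.7) = 0.02601 K/W
R_carbon steel = L/(kA) = 0.0023/(51.9×37.7) = 1.175×10^-6 K/W
R_outer film = 1/(h_o·A) = 1/(12.3×37.7) = 0.002157 K/W
R_total = 0.02915 K/W;  Q = ΔT/R_total = 46/0.02915 = 1578 W
T_interface = T_inner + Q·ΣR(inner→interface) = -28 + 1580×0.02699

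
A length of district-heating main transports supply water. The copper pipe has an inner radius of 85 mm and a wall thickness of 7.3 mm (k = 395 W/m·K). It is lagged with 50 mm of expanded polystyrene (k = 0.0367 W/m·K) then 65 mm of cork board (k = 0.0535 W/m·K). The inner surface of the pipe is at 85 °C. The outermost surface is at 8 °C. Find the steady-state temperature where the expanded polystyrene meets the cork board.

T ≈ 36.8 °C

Radial resistances (cylindrical: R_cond = ln(r_o/r_i)/(2πkL), R_conv = 1/(h·2πrL)):
R_copper pipe wall = ln(92.3/85)/(2π×395×1) = 3.32×10^-5 K/W
R_expanded polystyrene = ln(142.3/92.3)/(2π×0.0367×1) = 1.877 K/W
R_cork board = ln(207.3/142.3)/(2π×0.0535×1) = 1.119 K/W
R_total = 2.997 K/W
Q = ΔT/R_total = 77/2.997
Q = 25.7 W/m
T_interface = T_inner − Q·ΣR(inner→interface) = 85 − 25.7×1.877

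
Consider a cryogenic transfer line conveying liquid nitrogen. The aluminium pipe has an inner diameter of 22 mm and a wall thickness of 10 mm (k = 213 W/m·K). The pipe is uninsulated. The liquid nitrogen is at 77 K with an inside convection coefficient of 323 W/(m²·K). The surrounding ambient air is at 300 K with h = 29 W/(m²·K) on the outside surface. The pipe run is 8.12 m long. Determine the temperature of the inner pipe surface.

Per-layer cylindrical resistances, series-summed:
R_inner film = 1/(h_i·2πr₁L) = 1/(323×2π×0.011×8.12) = 0.005517 K/W
R_aluminium pipe wall = ln(21/11)/(2π×213×8.12) = 5.95×10^-5 K/W
R_outer film = 1/(h_o·2πr_oL) = 1/(29×2π×0.021×8.12) = 0.03218 K/W
R_total = 0.03776 K/W
Q = ΔT/R_total = 223/0.03776
Q = 5910 W
T_interface = T_inner + Q·ΣR(inner→interface) = 77 + 5910×0.005517

T ≈ 110 K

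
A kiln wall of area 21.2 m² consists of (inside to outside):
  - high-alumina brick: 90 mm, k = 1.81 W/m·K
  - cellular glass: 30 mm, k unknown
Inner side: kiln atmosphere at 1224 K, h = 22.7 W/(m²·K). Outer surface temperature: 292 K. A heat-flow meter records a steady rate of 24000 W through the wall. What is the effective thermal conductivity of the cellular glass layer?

Thermal resistances in series:
R_inner film = 1/(h_i·A) = 1/(22.7×21.2) = 0.002078 K/W
R_high-alumina brick = L/(kA) = 0.09/(1.81×21.2) = 0.002345 K/W
Sum of known resistances R_other = 0.004423 K/W
Total R = ΔT/Q = 932/24000 = 0.03883 K/W
R_cellular glass = R_total − R_other = 0.03441 K/W
k = L/(R·A) = 0.03/(0.03441×21.2)

k ≈ 0.0411 W/(m·K)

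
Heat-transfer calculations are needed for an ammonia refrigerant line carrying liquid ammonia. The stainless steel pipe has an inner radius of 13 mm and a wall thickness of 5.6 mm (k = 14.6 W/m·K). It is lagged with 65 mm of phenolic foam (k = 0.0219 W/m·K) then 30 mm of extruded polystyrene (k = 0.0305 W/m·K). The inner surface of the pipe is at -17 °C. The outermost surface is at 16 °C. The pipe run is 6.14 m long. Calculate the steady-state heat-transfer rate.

For a radial system each layer contributes R = ln(r_out/r_in)/(2πkL); films add R = 1/(hA).
R_stainless steel pipe wall = ln(18.6/13)/(2π×14.6×6.14) = 6.36×10^-4 K/W
R_phenolic foam = ln(83.6/18.6)/(2π×0.0219×6.14) = 1.779 K/W
R_extruded polystyrene = ln(113.6/83.6)/(2π×0.0305×6.14) = 0.2606 K/W
R_total = 2.04 K/W
Q = ΔT/R_total = 33/2.04

Q ≈ 16.2 W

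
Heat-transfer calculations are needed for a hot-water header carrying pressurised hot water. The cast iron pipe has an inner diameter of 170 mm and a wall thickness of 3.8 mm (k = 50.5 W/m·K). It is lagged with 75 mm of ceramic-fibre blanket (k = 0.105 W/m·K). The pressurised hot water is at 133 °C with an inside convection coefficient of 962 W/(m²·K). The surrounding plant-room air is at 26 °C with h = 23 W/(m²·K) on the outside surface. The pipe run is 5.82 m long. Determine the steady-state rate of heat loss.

Q ≈ 640 W

Per-layer cylindrical resistances, series-summed:
R_inner film = 1/(h_i·2πr₁L) = 1/(962×2π×0.085×5.82) = 3.344×10^-4 K/W
R_cast iron pipe wall = ln(88.8/85)/(2π×50.5×5.82) = 2.368×10^-5 K/W
R_ceramic-fibre blanket = ln(163.8/88.8)/(2π×0.105×5.82) = 0.1595 K/W
R_outer film = 1/(h_o·2πr_oL) = 1/(23×2π×0.1638×5.82) = 0.007259 K/W
R_total = 0.1671 K/W
Q = ΔT/R_total = 107/0.1671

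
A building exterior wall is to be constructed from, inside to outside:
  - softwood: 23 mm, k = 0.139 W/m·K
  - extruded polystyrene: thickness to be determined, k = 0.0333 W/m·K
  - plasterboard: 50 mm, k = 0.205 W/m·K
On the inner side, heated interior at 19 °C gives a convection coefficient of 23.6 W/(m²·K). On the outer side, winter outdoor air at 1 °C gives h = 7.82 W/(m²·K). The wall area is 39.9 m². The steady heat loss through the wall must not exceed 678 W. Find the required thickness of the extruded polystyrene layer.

L ≈ 16 mm

Series thermal resistances:
R_inner film = 1/(h_i·A) = 1/(23.6×39.9) = 0.001062 K/W
R_softwood = L/(kA) = 0.023/(0.139×39.9) = 0.004147 K/W
R_plasterboard = L/(kA) = 0.05/(0.205×39.9) = 0.006113 K/W
R_outer film = 1/(h_o·A) = 1/(7.82×39.9) = 0.003205 K/W
Sum of the known resistances R_other = 0.01453 K/W
Required total resistance R_tot = ΔT/Q_allow = 18/678 = 0.02655 K/W
R_extruded polystyrene = R_tot − R_other = 0.01202 K/W
L = R·k·A = 0.01202×0.0333×39.9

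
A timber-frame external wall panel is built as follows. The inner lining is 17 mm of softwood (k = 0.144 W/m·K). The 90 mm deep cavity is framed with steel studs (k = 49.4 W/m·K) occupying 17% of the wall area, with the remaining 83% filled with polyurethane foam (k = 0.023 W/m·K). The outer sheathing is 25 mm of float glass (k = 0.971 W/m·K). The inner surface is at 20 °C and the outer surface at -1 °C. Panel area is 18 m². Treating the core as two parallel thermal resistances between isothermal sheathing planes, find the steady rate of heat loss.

Q ≈ 2450 W

Sheathing layers in series; stud and cavity paths in parallel between them.
R_inner = 0.017/(0.144×18) = 0.006559 K/W
R_stud  = 0.09/(49.4×0.17×18) = 5.954×10^-4 K/W
R_cav   = 0.09/(0.023×0.83×18) = 0.2619 K/W
1/R_core = 1/R_stud + 1/R_cav → R_core = 5.94×10^-4 K/W
R_outer = 0.025/(0.971×18) = 0.00143 K/W
R_total = 0.008583 K/W
Q = ΔT/R_total = 21/0.008583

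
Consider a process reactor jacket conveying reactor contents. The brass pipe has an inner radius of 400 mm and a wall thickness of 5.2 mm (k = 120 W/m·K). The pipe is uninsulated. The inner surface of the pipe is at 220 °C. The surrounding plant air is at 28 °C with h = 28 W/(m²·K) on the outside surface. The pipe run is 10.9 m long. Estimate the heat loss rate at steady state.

Q ≈ 149000 W

Radial resistances (cylindrical: R_cond = ln(r_o/r_i)/(2πkL), R_conv = 1/(h·2πrL)):
R_brass pipe wall = ln(405.2/400)/(2π×120×10.9) = 1.572×10^-6 K/W
R_outer film = 1/(h_o·2πr_oL) = 1/(28×2π×0.4052×10.9) = 0.001287 K/W
R_total = 0.001289 K/W
Q = ΔT/R_total = 192/0.001289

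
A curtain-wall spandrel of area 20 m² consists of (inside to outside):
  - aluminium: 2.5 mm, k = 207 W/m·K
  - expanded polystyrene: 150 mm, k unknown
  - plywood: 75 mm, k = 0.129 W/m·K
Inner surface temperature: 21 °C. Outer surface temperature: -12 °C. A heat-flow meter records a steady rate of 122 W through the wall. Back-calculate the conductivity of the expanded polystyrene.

Treating each layer as a thermal resistance in series:
R_aluminium = L/(kA) = 0.0025/(207×20) = 6.039×10^-7 K/W
R_plywood = L/(kA) = 0.075/(0.129×20) = 0.02907 K/W
Sum of known resistances R_other = 0.02907 K/W
Total R = ΔT/Q = 33/122 = 0.2705 K/W
R_expanded polystyrene = R_total − R_other = 0.2414 K/W
k = L/(R·A) = 0.15/(0.2414×20)

k ≈ 0.0311 W/(m·K)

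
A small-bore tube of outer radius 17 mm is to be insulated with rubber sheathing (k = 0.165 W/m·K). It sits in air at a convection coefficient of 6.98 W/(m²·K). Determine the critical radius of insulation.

r_cr ≈ 23.6 mm

For a cylinder r_cr = k/h = 0.165/6.98
r_cr = 23.6 mm; since the bare radius (17 mm) is below r_cr, adding a thin layer of insulation will *increase* heat loss.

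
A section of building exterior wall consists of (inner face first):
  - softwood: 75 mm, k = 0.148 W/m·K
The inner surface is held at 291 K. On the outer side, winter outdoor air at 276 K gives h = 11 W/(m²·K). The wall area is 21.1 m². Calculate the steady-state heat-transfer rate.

Q ≈ 530 W

Series thermal resistances:
R_softwood = L/(kA) = 0.075/(0.148×21.1) = 0.02402 K/W
R_outer film = 1/(h_o·A) = 1/(11×21.1) = 0.004308 K/W
R_total = 0.02833 K/W
Q = ΔT / R_total = 15 / 0.02833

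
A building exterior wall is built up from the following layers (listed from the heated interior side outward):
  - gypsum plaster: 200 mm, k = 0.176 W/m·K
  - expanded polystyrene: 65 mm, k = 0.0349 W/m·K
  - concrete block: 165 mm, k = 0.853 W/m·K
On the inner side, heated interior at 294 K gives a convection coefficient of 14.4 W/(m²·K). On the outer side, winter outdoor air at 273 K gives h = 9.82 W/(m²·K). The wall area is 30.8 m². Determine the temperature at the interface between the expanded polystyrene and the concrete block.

T ≈ 275 K

Series thermal resistances:
R_inner film = 1/(h_i·A) = 1/(14.4×30.8) = 0.002255 K/W
R_gypsum plaster = L/(kA) = 0.2/(0.176×30.8) = 0.03689 K/W
R_expanded polystyrene = L/(kA) = 0.065/(0.0349×30.8) = 0.06047 K/W
R_concrete block = L/(kA) = 0.165/(0.853×30.8) = 0.00628 K/W
R_outer film = 1/(h_o·A) = 1/(9.82×30.8) = 0.003306 K/W
R_total = 0.1092 K/W;  Q = ΔT/R_total = 21/0.1092 = 192.3 W
T_interface = T_inner − Q·ΣR(inner→interface) = 294 − 192×0.09962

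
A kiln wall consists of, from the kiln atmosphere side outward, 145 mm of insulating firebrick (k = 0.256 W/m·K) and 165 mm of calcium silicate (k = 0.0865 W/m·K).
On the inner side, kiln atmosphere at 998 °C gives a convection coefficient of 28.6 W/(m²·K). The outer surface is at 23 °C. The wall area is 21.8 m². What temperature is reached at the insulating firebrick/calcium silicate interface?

Using the resistance-network approach (series):
R_inner film = 1/(h_i·A) = 1/(28.6×21.8) = 0.001604 K/W
R_insulating firebrick = L/(kA) = 0.145/(0.256×21.8) = 0.02598 K/W
R_calcium silicate = L/(kA) = 0.165/(0.0865×21.8) = 0.0875 K/W
R_total = 0.1151 K/W;  Q = ΔT/R_total = 975/0.1151 = 8472 W
T_interface = T_inner − Q·ΣR(inner→interface) = 998 − 8470×0.02759

T ≈ 764 °C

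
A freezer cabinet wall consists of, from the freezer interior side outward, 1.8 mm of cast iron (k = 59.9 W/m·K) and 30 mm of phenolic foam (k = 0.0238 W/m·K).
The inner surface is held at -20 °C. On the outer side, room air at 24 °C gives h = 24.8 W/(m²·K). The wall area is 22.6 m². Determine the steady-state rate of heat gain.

Model the wall as resistances in series:
R_cast iron = L/(kA) = 0.0018/(59.9×22.6) = 1.33×10^-6 K/W
R_phenolic foam = L/(kA) = 0.03/(0.0238×22.6) = 0.05577 K/W
R_outer film = 1/(h_o·A) = 1/(24.8×22.6) = 0.001784 K/W
R_total = 0.05756 K/W
Q = ΔT / R_total = 44 / 0.05756

Q ≈ 764 W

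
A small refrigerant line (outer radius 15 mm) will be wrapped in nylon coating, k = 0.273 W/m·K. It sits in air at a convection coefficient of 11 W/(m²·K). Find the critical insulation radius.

For a cylinder r_cr = k/h = 0.273/11
r_cr = 24.8 mm; since the bare radius (15 mm) is below r_cr, adding a thin layer of insulation will *increase* heat loss.

r_cr ≈ 24.8 mm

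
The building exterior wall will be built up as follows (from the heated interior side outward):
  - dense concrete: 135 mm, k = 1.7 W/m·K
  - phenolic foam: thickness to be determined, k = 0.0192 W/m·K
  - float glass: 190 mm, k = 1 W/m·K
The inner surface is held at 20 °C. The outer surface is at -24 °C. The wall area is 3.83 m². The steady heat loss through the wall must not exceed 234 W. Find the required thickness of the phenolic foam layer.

Model the wall as resistances in series:
R_dense concrete = L/(kA) = 0.135/(1.7×3.83) = 0.02073 K/W
R_float glass = L/(kA) = 0.19/(1×3.83) = 0.04961 K/W
Sum of the known resistances R_other = 0.07034 K/W
Required total resistance R_tot = ΔT/Q_allow = 44/234 = 0.188 K/W
R_phenolic foam = R_tot − R_other = 0.1177 K/W
L = R·k·A = 0.1177×0.0192×3.83

L ≈ 8.65 mm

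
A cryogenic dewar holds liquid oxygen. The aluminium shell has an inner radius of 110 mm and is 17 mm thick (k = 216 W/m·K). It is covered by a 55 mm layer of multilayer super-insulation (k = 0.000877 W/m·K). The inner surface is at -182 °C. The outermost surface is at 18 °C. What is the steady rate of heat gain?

Q ≈ 0.926 W

For a spherical shell R = (1/r₁ − 1/r₂)/(4πk); film R = 1/(h·4πr²). In series:
R_aluminium shell = (1/0.11 − 1/0.127)/(4π×216) = 4.483×10^-4 K/W
R_multilayer super-insulation = (1/0.127 − 1/0.182)/(4π×0.000877) = 215.9 K/W
R_total = 215.9 K/W
Q = ΔT/R_total = 200/215.9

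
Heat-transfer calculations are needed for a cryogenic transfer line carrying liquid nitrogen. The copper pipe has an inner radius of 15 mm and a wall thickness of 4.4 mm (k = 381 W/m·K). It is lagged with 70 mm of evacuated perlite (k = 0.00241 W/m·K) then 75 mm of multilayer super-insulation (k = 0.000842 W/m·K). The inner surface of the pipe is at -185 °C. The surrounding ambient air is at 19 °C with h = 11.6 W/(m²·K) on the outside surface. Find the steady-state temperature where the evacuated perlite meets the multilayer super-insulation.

Treating each annulus and film as a series resistance:
R_copper pipe wall = ln(19.4/15)/(2π×381×1) = 1.074×10^-4 K/W
R_evacuated perlite = ln(89.4/19.4)/(2π×0.00241×1) = 100.9 K/W
R_multilayer super-insulation = ln(164.4/89.4)/(2π×0.000842×1) = 115.1 K/W
R_outer film = 1/(h_o·2πr_oL) = 1/(11.6×2π×0.1644×1) = 0.08346 K/W
R_total = 216.1 K/W
Q = ΔT/R_total = 204/216.1
Q = 0.944 W/m
T_interface = T_inner + Q·ΣR(inner→interface) = -185 + 0.944×100.9

T ≈ -89.8 °C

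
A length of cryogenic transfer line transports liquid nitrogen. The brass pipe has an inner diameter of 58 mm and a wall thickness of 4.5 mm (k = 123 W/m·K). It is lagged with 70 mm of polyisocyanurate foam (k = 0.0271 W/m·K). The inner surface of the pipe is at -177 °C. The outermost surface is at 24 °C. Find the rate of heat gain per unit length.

q′ ≈ 30.3 W/m

For a radial system each layer contributes R = ln(r_out/r_in)/(2πkL); films add R = 1/(hA).
R_brass pipe wall = ln(33.5/29)/(2π×123×1) = 1.867×10^-4 K/W
R_polyisocyanurate foam = ln(103.5/33.5)/(2π×0.0271×1) = 6.625 K/W
R_total = 6.625 K/W
Q = ΔT/R_total = 201/6.625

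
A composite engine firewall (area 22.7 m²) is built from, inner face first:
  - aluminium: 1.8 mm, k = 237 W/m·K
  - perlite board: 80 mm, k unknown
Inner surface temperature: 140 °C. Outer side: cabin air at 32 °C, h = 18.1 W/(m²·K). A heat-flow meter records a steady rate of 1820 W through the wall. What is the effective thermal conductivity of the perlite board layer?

Thermal resistances in series:
R_aluminium = L/(kA) = 0.0018/(237×22.7) = 3.346×10^-7 K/W
R_outer film = 1/(h_o·A) = 1/(18.1×22.7) = 0.002434 K/W
Sum of known resistances R_other = 0.002434 K/W
Total R = ΔT/Q = 108/1820 = 0.05934 K/W
R_perlite board = R_total − R_other = 0.05691 K/W
k = L/(R·A) = 0.08/(0.05691×22.7)

k ≈ 0.0619 W/(m·K)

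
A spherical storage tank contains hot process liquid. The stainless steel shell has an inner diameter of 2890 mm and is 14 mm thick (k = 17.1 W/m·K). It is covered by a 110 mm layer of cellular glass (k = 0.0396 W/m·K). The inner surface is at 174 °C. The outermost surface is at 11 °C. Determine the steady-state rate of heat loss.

Q ≈ 1690 W

For a spherical shell R = (1/r₁ − 1/r₂)/(4πk); film R = 1/(h·4πr²). In series:
R_stainless steel shell = (1/1.445 − 1/1.459)/(4π×17.1) = 3.09×10^-5 K/W
R_cellular glass = (1/1.459 − 1/1.569)/(4π×0.0396) = 0.09656 K/W
R_total = 0.09659 K/W
Q = ΔT/R_total = 163/0.09659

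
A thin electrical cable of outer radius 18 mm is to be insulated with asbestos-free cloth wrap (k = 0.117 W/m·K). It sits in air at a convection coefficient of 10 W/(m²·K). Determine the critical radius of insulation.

For a cylinder r_cr = k/h = 0.117/10
r_cr = 11.7 mm; since the bare radius (18 mm) is above r_cr, any added insulation will reduce heat loss.

r_cr ≈ 11.7 mm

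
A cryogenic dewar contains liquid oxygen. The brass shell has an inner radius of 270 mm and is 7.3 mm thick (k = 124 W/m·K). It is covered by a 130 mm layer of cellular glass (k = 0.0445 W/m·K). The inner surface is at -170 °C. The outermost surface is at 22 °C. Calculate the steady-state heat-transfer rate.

For a spherical shell R = (1/r₁ − 1/r₂)/(4πk); film R = 1/(h·4πr²). In series:
R_brass shell = (1/0.27 − 1/0.2773)/(4π×124) = 6.257×10^-5 K/W
R_cellular glass = (1/0.2773 − 1/0.4073)/(4π×0.0445) = 2.058 K/W
R_total = 2.058 K/W
Q = ΔT/R_total = 192/2.058

Q ≈ 93.3 W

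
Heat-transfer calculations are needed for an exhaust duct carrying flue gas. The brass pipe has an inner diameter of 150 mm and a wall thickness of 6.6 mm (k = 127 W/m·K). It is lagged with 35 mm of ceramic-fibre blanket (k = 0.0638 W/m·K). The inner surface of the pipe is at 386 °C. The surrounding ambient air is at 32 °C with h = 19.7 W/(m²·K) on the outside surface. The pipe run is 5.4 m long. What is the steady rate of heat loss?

Cylindrical conduction, so R = ln(r₂/r₁)/(2πkL) per layer, in series:
R_brass pipe wall = ln(81.6/75)/(2π×127×5.4) = 1.957×10^-5 K/W
R_ceramic-fibre blanket = ln(116.6/81.6)/(2π×0.0638×5.4) = 0.1649 K/W
R_outer film = 1/(h_o·2πr_oL) = 1/(19.7×2π×0.1166×5.4) = 0.01283 K/W
R_total = 0.1777 K/W
Q = ΔT/R_total = 354/0.1777

Q ≈ 1990 W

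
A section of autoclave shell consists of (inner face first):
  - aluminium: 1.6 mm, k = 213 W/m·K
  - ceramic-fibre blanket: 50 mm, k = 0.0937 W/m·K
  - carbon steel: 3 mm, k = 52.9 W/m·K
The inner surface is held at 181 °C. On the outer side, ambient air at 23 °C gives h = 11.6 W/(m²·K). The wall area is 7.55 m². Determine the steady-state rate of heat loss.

Q ≈ 1920 W

Thermal resistances in series:
R_aluminium = L/(kA) = 0.0016/(213×7.55) = 9.949×10^-7 K/W
R_ceramic-fibre blanket = L/(kA) = 0.05/(0.0937×7.55) = 0.07068 K/W
R_carbon steel = L/(kA) = 0.003/(52.9×7.55) = 7.511×10^-6 K/W
R_outer film = 1/(h_o·A) = 1/(11.6×7.55) = 0.01142 K/W
R_total = 0.0821 K/W
Q = ΔT / R_total = 158 / 0.0821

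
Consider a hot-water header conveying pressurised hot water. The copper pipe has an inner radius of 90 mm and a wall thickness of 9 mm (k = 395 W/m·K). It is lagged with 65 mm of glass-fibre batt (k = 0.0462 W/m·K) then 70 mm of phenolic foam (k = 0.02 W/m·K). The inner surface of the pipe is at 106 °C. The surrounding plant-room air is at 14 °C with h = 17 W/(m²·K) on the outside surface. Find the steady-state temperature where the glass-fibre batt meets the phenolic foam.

T ≈ 71.3 °C

Treating each annulus and film as a series resistance:
R_copper pipe wall = ln(99/90)/(2π×395×1) = 3.84×10^-5 K/W
R_glass-fibre batt = ln(164/99)/(2π×0.0462×1) = 1.739 K/W
R_phenolic foam = ln(234/164)/(2π×0.02×1) = 2.829 K/W
R_outer film = 1/(h_o·2πr_oL) = 1/(17×2π×0.234×1) = 0.04001 K/W
R_total = 4.607 K/W
Q = ΔT/R_total = 92/4.607
Q = 20 W/m
T_interface = T_inner − Q·ΣR(inner→interface) = 106 − 20×1.739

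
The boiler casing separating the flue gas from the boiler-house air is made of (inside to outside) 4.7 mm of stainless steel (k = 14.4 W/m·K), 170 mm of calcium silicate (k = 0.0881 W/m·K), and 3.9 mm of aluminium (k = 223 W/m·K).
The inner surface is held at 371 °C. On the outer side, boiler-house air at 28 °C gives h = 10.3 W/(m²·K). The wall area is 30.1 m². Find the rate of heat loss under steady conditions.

Q ≈ 5090 W

Thermal resistances in series:
R_stainless steel = L/(kA) = 0.0047/(14.4×30.1) = 1.084×10^-5 K/W
R_calcium silicate = L/(kA) = 0.17/(0.0881×30.1) = 0.06411 K/W
R_aluminium = L/(kA) = 0.0039/(223×30.1) = 5.81×10^-7 K/W
R_outer film = 1/(h_o·A) = 1/(10.3×30.1) = 0.003225 K/W
R_total = 0.06734 K/W
Q = ΔT / R_total = 343 / 0.06734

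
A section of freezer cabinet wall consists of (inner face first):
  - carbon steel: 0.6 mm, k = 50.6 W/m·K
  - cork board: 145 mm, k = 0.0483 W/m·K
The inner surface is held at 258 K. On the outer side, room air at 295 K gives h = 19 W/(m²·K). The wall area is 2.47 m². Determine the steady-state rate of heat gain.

Q ≈ 29.9 W

Treating each layer as a thermal resistance in series:
R_carbon steel = L/(kA) = 0.0006/(50.6×2.47) = 4.801×10^-6 K/W
R_cork board = L/(kA) = 0.145/(0.0483×2.47) = 1.215 K/W
R_outer film = 1/(h_o·A) = 1/(19×2.47) = 0.02131 K/W
R_total = 1.237 K/W
Q = ΔT / R_total = 37 / 1.237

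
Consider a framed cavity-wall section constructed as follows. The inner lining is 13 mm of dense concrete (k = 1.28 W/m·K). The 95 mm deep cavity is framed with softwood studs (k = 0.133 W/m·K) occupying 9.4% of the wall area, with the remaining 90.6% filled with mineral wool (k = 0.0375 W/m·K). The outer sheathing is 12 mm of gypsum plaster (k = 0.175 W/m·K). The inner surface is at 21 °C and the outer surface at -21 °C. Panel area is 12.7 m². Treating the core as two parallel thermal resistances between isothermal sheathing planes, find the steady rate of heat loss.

Sheathing layers in series; stud and cavity paths in parallel between them.
R_inner = 0.013/(1.28×12.7) = 7.997×10^-4 K/W
R_stud  = 0.095/(0.133×0.094×12.7) = 0.5983 K/W
R_cav   = 0.095/(0.0375×0.906×12.7) = 0.2202 K/W
1/R_core = 1/R_stud + 1/R_cav → R_core = 0.1609 K/W
R_outer = 0.012/(0.175×12.7) = 0.005399 K/W
R_total = 0.1671 K/W
Q = ΔT/R_total = 42/0.1671

Q ≈ 251 W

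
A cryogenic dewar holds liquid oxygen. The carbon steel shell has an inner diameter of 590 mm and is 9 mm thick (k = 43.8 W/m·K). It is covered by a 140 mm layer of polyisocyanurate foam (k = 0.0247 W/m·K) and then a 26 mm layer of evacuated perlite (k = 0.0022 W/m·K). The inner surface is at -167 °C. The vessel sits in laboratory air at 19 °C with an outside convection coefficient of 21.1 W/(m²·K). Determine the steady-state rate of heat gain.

Q ≈ 23.6 W

For a spherical shell R = (1/r₁ − 1/r₂)/(4πk); film R = 1/(h·4πr²). In series:
R_carbon steel shell = (1/0.295 − 1/0.304)/(4π×43.8) = 1.823×10^-4 K/W
R_polyisocyanurate foam = (1/0.304 − 1/0.444)/(4π×0.0247) = 3.342 K/W
R_evacuated perlite = (1/0.444 − 1/0.47)/(4π×0.0022) = 4.507 K/W
R_outer film = 1/(h·4πr_o²) = 1/(21.1×4π×0.47²) = 0.01707 K/W
R_total = 7.866 K/W
Q = ΔT/R_total = 186/7.866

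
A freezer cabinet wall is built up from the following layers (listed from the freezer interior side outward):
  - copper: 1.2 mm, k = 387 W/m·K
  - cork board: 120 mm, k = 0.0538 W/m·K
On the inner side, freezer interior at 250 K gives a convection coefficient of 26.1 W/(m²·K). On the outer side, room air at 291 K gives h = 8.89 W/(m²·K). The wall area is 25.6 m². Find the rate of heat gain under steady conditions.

Q ≈ 441 W

Series thermal resistances:
R_inner film = 1/(h_i·A) = 1/(26.1×25.6) = 0.001497 K/W
R_copper = L/(kA) = 0.0012/(387×25.6) = 1.211×10^-7 K/W
R_cork board = L/(kA) = 0.12/(0.0538×25.6) = 0.08713 K/W
R_outer film = 1/(h_o·A) = 1/(8.89×25.6) = 0.004394 K/W
R_total = 0.09302 K/W
Q = ΔT / R_total = 41 / 0.09302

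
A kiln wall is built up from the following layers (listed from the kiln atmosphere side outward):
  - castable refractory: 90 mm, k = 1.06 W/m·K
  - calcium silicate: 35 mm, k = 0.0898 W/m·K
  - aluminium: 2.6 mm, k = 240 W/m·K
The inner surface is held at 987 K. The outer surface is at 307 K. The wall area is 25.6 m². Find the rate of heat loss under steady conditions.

Q ≈ 36700 W

Thermal resistances in series:
R_castable refractory = L/(kA) = 0.09/(1.06×25.6) = 0.003317 K/W
R_calcium silicate = L/(kA) = 0.035/(0.0898×25.6) = 0.01522 K/W
R_aluminium = L/(kA) = 0.0026/(240×25.6) = 4.232×10^-7 K/W
R_total = 0.01854 K/W
Q = ΔT / R_total = 680 / 0.01854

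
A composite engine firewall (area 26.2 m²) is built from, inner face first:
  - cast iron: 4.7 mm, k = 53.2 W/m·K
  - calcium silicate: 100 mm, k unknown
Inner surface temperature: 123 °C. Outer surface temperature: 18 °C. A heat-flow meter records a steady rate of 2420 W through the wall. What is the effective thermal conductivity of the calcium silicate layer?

k ≈ 0.088 W/(m·K)

Thermal resistances in series:
R_cast iron = L/(kA) = 0.0047/(53.2×26.2) = 3.372×10^-6 K/W
Sum of known resistances R_other = 3.372×10^-6 K/W
Total R = ΔT/Q = 105/2420 = 0.04339 K/W
R_calcium silicate = R_total − R_other = 0.04339 K/W
k = L/(R·A) = 0.1/(0.04339×26.2)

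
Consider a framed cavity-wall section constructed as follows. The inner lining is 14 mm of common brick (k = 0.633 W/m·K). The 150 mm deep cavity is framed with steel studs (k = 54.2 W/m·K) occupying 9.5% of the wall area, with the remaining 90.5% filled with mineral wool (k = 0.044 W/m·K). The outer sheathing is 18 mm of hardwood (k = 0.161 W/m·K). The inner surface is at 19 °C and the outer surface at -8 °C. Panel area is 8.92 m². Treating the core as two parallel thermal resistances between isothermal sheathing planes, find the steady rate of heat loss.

Sheathing layers in series; stud and cavity paths in parallel between them.
R_inner = 0.014/(0.633×8.92) = 0.002479 K/W
R_stud  = 0.15/(54.2×0.095×8.92) = 0.003266 K/W
R_cav   = 0.15/(0.044×0.905×8.92) = 0.4223 K/W
1/R_core = 1/R_stud + 1/R_cav → R_core = 0.003241 K/W
R_outer = 0.018/(0.161×8.92) = 0.01253 K/W
R_total = 0.01825 K/W
Q = ΔT/R_total = 27/0.01825

Q ≈ 1480 W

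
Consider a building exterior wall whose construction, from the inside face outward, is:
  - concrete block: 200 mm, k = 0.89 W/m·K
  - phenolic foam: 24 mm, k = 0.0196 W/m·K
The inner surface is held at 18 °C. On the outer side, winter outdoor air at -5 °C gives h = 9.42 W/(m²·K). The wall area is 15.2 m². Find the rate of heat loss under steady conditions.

Model the wall as resistances in series:
R_concrete block = L/(kA) = 0.2/(0.89×15.2) = 0.01478 K/W
R_phenolic foam = L/(kA) = 0.024/(0.0196×15.2) = 0.08056 K/W
R_outer film = 1/(h_o·A) = 1/(9.42×15.2) = 0.006984 K/W
R_total = 0.1023 K/W
Q = ΔT / R_total = 23 / 0.1023

Q ≈ 225 W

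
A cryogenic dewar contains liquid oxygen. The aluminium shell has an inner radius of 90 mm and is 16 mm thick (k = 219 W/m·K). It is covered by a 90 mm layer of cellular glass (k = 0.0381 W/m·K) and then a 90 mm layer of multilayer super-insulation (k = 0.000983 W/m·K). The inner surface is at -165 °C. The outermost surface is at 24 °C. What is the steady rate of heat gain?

Radial (spherical) resistances in series:
R_aluminium shell = (1/0.09 − 1/0.106)/(4π×219) = 6.094×10^-4 K/W
R_cellular glass = (1/0.106 − 1/0.196)/(4π×0.0381) = 9.048 K/W
R_multilayer super-insulation = (1/0.196 − 1/0.286)/(4π×0.000983) = 130 K/W
R_total = 139 K/W
Q = ΔT/R_total = 189/139

Q ≈ 1.36 W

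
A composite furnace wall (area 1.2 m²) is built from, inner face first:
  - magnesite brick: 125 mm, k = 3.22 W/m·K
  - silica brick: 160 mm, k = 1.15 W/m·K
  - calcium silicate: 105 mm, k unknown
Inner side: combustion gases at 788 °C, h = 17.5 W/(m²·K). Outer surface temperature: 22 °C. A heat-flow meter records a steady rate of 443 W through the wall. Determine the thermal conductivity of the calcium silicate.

Using the resistance-network approach (series):
R_inner film = 1/(h_i·A) = 1/(17.5×1.2) = 0.04762 K/W
R_magnesite brick = L/(kA) = 0.125/(3.22×1.2) = 0.03235 K/W
R_silica brick = L/(kA) = 0.16/(1.15×1.2) = 0.1159 K/W
Sum of known resistances R_other = 0.1959 K/W
Total R = ΔT/Q = 766/443 = 1.729 K/W
R_calcium silicate = R_total − R_other = 1.533 K/W
k = L/(R·A) = 0.105/(1.533×1.2)

k ≈ 0.0571 W/(m·K)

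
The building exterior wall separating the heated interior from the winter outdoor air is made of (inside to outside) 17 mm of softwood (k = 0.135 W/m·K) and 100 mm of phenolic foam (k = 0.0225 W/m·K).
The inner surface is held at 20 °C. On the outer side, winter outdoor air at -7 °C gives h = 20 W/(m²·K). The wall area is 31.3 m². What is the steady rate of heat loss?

Q ≈ 183 W

Model the wall as resistances in series:
R_softwood = L/(kA) = 0.017/(0.135×31.3) = 0.004023 K/W
R_phenolic foam = L/(kA) = 0.1/(0.0225×31.3) = 0.142 K/W
R_outer film = 1/(h_o·A) = 1/(20×31.3) = 0.001597 K/W
R_total = 0.1476 K/W
Q = ΔT / R_total = 27 / 0.1476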